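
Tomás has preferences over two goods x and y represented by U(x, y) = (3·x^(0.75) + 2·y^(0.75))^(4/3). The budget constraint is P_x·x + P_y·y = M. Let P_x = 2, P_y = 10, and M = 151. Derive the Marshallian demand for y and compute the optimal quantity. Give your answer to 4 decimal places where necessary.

y* = 0.0238

With the ratio pinned down, the budget gives x* = M/(P_x + P_y·(y/x)) and y* = (y/x)·x*.
Numerically y/x = 0.000316, so x* = 151/(2 + 10·0.000316) = 75.3809 and y* = 0.000316·75.3809 = 0.0238.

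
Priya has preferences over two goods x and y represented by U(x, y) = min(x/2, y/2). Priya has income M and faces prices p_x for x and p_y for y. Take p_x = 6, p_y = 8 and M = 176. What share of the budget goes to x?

Leontief preferences: the optimum is at the kink where x/2 = y/2, i.e. y = x.
Budget: p_x·x + p_y·x = M, so (2·p_x + 2·p_y)·x = 2·M.
Demand: x*(p_x,p_y,M) = 2·M/(2·p_x + 2·p_y), y* = 2·M/(2·p_x + 2·p_y).
Here 2·6 + 2·8 = 28, giving x* = 12.5714 and y* = 12.5714.
Expenditure on x: 6·12.5714 = 75.4286; share = 0.4286.

share on x = 0.4286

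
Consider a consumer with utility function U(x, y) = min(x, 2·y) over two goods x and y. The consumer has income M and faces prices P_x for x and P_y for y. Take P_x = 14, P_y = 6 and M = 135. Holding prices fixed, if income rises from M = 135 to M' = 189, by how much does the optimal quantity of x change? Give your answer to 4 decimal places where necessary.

Δx* = 3.1765

With perfect complements, no substitution: consume in ratio x:y = 2:1.
Budget: P_x·x + P_y·(1/2)·x = M, so (2·P_x + P_y)·x = 2·M.
Demand: x*(P_x,P_y,M) = 2·M/(2·P_x + P_y), y* = M/(2·P_x + P_y).
Here 2·14 + 6 = 34, giving x* = 7.9412.
At M' = 189: x* = 11.1176. Change: 11.1176 − 7.9412 = 3.1765.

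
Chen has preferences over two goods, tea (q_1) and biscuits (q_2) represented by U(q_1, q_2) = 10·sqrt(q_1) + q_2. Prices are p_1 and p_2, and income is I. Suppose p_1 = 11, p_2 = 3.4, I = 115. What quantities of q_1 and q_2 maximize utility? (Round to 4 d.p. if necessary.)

Utility is quasi-linear in q_2; the FOC for q_1 is 5/√q_1 = p_1/p_2.
Thus q_1* = (5·p_2/p_1)² — independent of I — with the rest of income spent on q_2.
Plugging in: q_1* = (5·3.4/11)² = 2.3884, q_2* = 26.0963.

q_1* = 2.3884, q_2* = 26.0963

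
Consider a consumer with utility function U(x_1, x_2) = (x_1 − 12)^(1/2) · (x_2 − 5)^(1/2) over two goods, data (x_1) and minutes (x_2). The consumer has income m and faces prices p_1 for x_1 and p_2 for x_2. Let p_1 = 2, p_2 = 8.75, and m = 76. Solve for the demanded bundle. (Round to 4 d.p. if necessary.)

MRS = (x_2−5)/(x_1−12). Tangency with p_1/p_2 gives x_2−5 = (p_1/p_2)·(x_1−12).
Substituting into the budget: x_1* = 12 + 0.5·(m − 12·p_1 − 5·p_2)/p_1, and x_2* = 5 + 0.5·(…)/p_2.
Discretionary income = 76 − 12·2 − 5·8.75 = 8.25; x_1* = 12 + 0.5·8.25/2 = 14.0625; x_2* = 5 + 0.5·8.25/8.75 = 5.4714.

x_1* = 14.0625, x_2* = 5.4714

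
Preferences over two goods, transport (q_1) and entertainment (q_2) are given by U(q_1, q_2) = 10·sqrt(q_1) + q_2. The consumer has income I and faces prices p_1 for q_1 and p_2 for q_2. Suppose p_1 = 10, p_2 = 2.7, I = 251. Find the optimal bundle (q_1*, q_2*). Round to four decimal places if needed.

Utility is quasi-linear in q_2; the FOC for q_1 is 5/√q_1 = p_1/p_2.
Solve: √q_1 = 5·p_2/p_1, so q_1*(p_1,p_2) = (5·p_2/p_1)², and q_2* = (I − p_1·q_1*)/p_2.
Plugging in: q_1* = (5·2.7/10)² = 1.8225, q_2* = 86.213.

q_1* = 1.8225, q_2* = 86.213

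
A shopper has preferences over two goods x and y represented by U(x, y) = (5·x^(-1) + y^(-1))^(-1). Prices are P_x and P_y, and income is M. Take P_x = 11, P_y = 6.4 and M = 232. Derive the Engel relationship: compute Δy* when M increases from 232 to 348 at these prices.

MU_x ∝ 5·x^(-2), MU_y ∝ y^(-2), so MRS = 5·(y/x)^(2) = P_x/P_y.
Solve for the ratio: y/x = [(1/5)·P_x/P_y]^(0.5).
With the ratio pinned down, the budget gives x* = M/(P_x + P_y·(y/x)) and y* = (y/x)·x*.
Numerically y/x = 0.586302, so x* = 232/(11 + 6.4·0.586302) = 15.7263 and y* = 0.586302·15.7263 = 9.2204.
At M' = 348: y* = 13.8306. Change: 13.8306 − 9.2204 = 4.6102.

Δy* = 4.6102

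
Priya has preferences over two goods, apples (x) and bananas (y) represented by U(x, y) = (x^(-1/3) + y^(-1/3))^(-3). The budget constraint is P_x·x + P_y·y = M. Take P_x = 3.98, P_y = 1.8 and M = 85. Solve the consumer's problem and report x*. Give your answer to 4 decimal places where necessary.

x* = 11.7341

Numerically y/x = 1.813251, so x* = 85/(3.98 + 1.8·1.813251) = 11.7341.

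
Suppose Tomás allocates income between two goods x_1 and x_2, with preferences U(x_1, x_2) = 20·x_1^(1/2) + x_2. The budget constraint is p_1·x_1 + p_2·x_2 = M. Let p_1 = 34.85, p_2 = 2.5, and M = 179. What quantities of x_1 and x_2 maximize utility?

Set MRS = p_1/p_2: 10·x_1^(−1/2) = p_1/p_2.
Solve: √x_1 = 10·p_2/p_1, so x_1*(p_1,p_2) = (10·p_2/p_1)², and x_2* = (M − p_1·x_1*)/p_2.
Plugging in: x_1* = (10·2.5/34.85)² = 0.5146, x_2* = 64.4264.

x_1* = 0.5146, x_2* = 64.4264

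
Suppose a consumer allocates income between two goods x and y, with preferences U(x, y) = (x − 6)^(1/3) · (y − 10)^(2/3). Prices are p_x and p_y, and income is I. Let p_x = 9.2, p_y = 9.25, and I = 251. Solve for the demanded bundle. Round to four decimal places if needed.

Let x' = x−6, y' = y−10. MRS = (1/2)·y'/x' = p_x/p_y.
Substituting into the budget: x* = 6 + 1/3·(I − 6·p_x − 10·p_y)/p_x, and y* = 10 + 2/3·(…)/p_y.
Discretionary income = 251 − 6·9.2 − 10·9.25 = 103.3; x* = 6 + 1/3·103.3/9.2 = 9.7428; y* = 10 + 2/3·103.3/9.25 = 17.445.

x* = 9.7428, y* = 17.445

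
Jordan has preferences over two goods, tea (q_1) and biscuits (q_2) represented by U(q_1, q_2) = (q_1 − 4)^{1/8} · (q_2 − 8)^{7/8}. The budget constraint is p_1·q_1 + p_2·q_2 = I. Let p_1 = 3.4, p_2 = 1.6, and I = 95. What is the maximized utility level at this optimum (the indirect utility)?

MRS = (1/7)·(q_2−8)/(q_1−4). Tangency with p_1/p_2 gives q_2−8 = 7·(p_1/p_2)·(q_1−4).
Substituting into the budget: q_1* = 4 + 0.125·(I − 4·p_1 − 8·p_2)/p_1, and q_2* = 8 + 0.875·(…)/p_2.
Discretionary income = 95 − 4·3.4 − 8·1.6 = 68.6; q_1* = 4 + 0.125·68.6/3.4 = 6.5221; q_2* = 8 + 0.875·68.6/1.6 = 45.5156.
Utility at the optimum: U(6.5221, 45.5156) = 26.7704.

V = 26.7704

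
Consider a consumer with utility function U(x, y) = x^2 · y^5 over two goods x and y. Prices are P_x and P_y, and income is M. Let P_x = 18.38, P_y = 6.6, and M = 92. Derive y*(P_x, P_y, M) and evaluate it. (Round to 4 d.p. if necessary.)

y* = 9.9567

Tangency: MRS = (2/5)·y/x = P_x/P_y.
So 2·P_y·y = 5·P_x·x; combined with the budget, a share 2/7 of income goes to x.
Demand: x*(P_x,P_y,M) = 2/7·M/P_x and y* = 5/7·M/P_y.
At P_x=18.38, P_y=6.6, M=92: y* = 5/7·92/6.6 = 9.9567.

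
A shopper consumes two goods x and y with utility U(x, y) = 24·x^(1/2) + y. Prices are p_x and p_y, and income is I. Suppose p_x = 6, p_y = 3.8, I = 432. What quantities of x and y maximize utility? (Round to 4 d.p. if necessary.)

x* = 57.76, y* = 22.4842

Utility is quasi-linear in y; the FOC for x is 12/√x = p_x/p_y.
Solve: √x = 12·p_y/p_x, so x*(p_x,p_y) = (12·p_y/p_x)², and y* = (I − p_x·x*)/p_y.
Plugging in: x* = (12·3.8/6)² = 57.76, y* = 22.4842.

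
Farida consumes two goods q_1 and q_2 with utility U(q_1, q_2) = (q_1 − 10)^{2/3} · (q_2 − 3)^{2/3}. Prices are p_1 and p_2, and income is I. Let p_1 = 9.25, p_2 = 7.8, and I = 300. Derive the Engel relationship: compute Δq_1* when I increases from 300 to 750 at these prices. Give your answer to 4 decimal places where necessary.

MRS = (q_2−3)/(q_1−10). Tangency with p_1/p_2 gives q_2−3 = (p_1/p_2)·(q_1−10).
After buying the subsistence bundle (10, 3), a share 0.5 of the remaining income goes to q_1: q_1* = 10 + 0.5·(I − 10p_1 − 3p_2)/p_1.
Discretionary income = 300 − 10·9.25 − 3·7.8 = 184.1; q_1* = 10 + 0.5·184.1/9.25 = 19.9514.
At I' = 750: q_1* = 44.2757. Change: 44.2757 − 19.9514 = 24.3243.

Δq_1* = 24.3243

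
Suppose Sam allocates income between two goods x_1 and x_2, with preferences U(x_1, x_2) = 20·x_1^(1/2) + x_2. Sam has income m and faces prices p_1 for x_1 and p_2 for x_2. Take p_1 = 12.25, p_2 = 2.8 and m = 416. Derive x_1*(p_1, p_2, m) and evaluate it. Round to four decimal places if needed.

x_1* = 5.2245

MU_x_1 = 10/√x_1, MU_x_2 = 1. Tangency: 10/√x_1 = p_1/p_2.
Thus x_1* = (10·p_2/p_1)² — independent of m — with the rest of income spent on x_2.
Plugging in: x_1* = (10·2.8/12.25)² = 5.2245.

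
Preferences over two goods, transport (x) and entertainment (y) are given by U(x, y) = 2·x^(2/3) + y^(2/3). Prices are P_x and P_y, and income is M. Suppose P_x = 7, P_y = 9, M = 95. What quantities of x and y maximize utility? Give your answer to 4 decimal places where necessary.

x* = 12.6173, y* = 0.7421

MU_x ∝ 2·x^(-1/3), MU_y ∝ y^(-1/3), so MRS = 2·(y/x)^(1/3) = P_x/P_y.
Solve for the ratio: y/x = [(1/2)·P_x/P_y]^(3).
Substitute y = (y/x)·x into the budget: x* = M/(P_x + P_y·(y/x)).
Numerically y/x = 0.058813, so x* = 95/(7 + 9·0.058813) = 12.6173 and y* = 0.058813·12.6173 = 0.7421.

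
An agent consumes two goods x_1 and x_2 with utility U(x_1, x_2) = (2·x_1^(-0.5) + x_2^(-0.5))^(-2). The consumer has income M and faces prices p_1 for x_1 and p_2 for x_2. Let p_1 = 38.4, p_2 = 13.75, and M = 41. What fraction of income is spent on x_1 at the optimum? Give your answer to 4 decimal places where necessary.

With the ratio pinned down, the budget gives x_1* = M/(p_1 + p_2·(x_2/x_1)) and x_2* = (x_2/x_1)·x_1*.
Numerically x_2/x_1 = 1.249297, so x_1* = 41/(38.4 + 13.75·1.249297) = 0.7377 and x_2* = 1.249297·0.7377 = 0.9216.
Expenditure on x_1: 38.4·0.7377 = 28.3278; share = 0.6909.

share on x_1 = 0.6909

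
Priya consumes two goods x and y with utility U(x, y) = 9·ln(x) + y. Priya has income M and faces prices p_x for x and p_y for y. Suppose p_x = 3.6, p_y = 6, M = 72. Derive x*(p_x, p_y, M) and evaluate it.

x* = 15

MU_x = 9/x, MU_y = 1. Tangency: 9/x = p_x/p_y.
So x*(p_x,p_y) = 9·p_y/p_x, independent of income; and y* = (M − 9·p_y)/p_y.
At the given prices: x* = 9·6/3.6 = 15.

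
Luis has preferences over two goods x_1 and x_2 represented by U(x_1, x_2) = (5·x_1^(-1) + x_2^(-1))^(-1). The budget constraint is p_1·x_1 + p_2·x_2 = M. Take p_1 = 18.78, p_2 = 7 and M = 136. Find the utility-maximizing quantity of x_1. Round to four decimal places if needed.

x_1* = 5.6886

From the CES first-order condition, 5·(x_2/x_1)^(2) = p_1/p_2.
Solve for the ratio: x_2/x_1 = [(1/5)·p_1/p_2]^(0.5).
Substitute x_2 = (x_2/x_1)·x_1 into the budget: x_1* = M/(p_1 + p_2·(x_2/x_1)).
Numerically x_2/x_1 = 0.73251, so x_1* = 136/(18.78 + 7·0.73251) = 5.6886.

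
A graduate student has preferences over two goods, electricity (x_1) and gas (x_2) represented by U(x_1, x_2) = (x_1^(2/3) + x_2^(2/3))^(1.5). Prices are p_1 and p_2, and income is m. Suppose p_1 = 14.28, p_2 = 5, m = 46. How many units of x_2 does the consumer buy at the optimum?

x_2* = 8.1953

Numerically x_2/x_1 = 23.295638, so x_1* = 46/(14.28 + 5·23.295638) = 0.3518 and x_2* = 23.295638·0.3518 = 8.1953.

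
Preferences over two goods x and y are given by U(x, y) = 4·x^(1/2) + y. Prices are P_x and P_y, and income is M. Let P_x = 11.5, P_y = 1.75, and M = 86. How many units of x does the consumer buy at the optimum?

MU_x = 2/√x, MU_y = 1. Tangency: 2/√x = P_x/P_y.
Solve: √x = 2·P_y/P_x, so x*(P_x,P_y) = (2·P_y/P_x)², and y* = (M − P_x·x*)/P_y.
Plugging in: x* = (2·1.75/11.5)² = 0.0926.

x* = 0.0926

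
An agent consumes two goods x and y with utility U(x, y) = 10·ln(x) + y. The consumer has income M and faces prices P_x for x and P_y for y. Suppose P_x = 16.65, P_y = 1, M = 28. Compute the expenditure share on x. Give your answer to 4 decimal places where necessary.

share on x = 0.3571

MU_x = 10/x, MU_y = 1. Tangency: 10/x = P_x/P_y.
So x*(P_x,P_y) = 10·P_y/P_x, independent of income; and y* = (M − 10·P_y)/P_y.
At the given prices: x* = 10·1/16.65 = 0.6006, and y* = 18.
Expenditure on x: 16.65·0.6006 = 10; share = 0.3571.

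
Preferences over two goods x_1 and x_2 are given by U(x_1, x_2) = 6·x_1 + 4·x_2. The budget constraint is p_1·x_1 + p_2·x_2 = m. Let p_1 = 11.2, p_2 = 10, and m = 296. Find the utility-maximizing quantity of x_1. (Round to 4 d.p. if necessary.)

Perfect substitutes: compare marginal utility per dollar. 6/p_1 vs 4/p_2 → 0.5357 vs 0.4.
x_1 gives more utility per dollar, so spend all income on x_1: x_1* = m/p_1, x_2* = 0.
Numerically: x_1* = 26.4286, x_2* = 0.

x_1* = 26.4286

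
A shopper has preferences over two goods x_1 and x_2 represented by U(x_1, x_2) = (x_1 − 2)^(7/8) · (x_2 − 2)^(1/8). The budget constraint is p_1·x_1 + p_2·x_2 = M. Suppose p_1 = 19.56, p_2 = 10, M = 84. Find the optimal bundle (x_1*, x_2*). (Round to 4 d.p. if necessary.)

x_1* = 3.113, x_2* = 2.311

This is Cobb-Douglas in (x_1−2, x_2−2): tangency gives 0.875·p_2·(x_2−2) = 0.125·p_1·(x_1−2).
Substituting into the budget: x_1* = 2 + 0.875·(M − 2·p_1 − 2·p_2)/p_1, and x_2* = 2 + 0.125·(…)/p_2.
Discretionary income = 84 − 2·19.56 − 2·10 = 24.88; x_1* = 2 + 0.875·24.88/19.56 = 3.113; x_2* = 2 + 0.125·24.88/10 = 2.311.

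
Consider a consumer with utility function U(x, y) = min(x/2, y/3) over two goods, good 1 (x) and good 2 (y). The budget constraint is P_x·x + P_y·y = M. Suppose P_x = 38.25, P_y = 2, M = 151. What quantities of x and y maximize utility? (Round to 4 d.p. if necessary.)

Leontief preferences: the optimum is at the kink where x/2 = y/3, i.e. y = (3/2)·x.
Budget: P_x·x + P_y·(3/2)·x = M, so (2·P_x + 3·P_y)·x = 2·M.
Demand: x*(P_x,P_y,M) = 2·M/(2·P_x + 3·P_y), y* = 3·M/(2·P_x + 3·P_y).
Here 2·38.25 + 3·2 = 82.5, giving x* = 3.6606 and y* = 5.4909.

x* = 3.6606, y* = 5.4909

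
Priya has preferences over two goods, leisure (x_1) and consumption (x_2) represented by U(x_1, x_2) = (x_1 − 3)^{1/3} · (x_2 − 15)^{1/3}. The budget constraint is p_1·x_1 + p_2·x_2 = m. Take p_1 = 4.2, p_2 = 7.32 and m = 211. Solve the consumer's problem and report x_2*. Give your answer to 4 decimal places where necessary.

x_2* = 21.0519

After buying the subsistence bundle (3, 15), a share 0.5 of the remaining income goes to x_1: x_1* = 3 + 0.5·(m − 3p_1 − 15p_2)/p_1.
Discretionary income = 211 − 3·4.2 − 15·7.32 = 88.6; x_2* = 15 + 0.5·88.6/7.32 = 21.0519.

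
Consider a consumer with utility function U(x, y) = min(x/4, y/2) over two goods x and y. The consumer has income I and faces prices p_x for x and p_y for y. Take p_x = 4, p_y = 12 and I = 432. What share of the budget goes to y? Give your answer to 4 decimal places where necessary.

With perfect complements, no substitution: consume in ratio x:y = 4:2.
Budget: p_x·x + p_y·(1/2)·x = I, so (4·p_x + 2·p_y)·x = 4·I.
Demand: x*(p_x,p_y,I) = 4·I/(4·p_x + 2·p_y), y* = 2·I/(4·p_x + 2·p_y).
Here 4·4 + 2·12 = 40, giving x* = 43.2 and y* = 21.6.
Expenditure on y: 12·21.6 = 259.2; share = 0.6.

share on y = 0.6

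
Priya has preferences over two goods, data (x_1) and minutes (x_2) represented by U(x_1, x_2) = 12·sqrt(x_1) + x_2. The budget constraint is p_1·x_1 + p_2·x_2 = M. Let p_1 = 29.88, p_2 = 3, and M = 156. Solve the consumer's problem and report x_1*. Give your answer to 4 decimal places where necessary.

x_1* = 0.3629

Utility is quasi-linear in x_2; the FOC for x_1 is 6/√x_1 = p_1/p_2.
Thus x_1* = (6·p_2/p_1)² — independent of M — with the rest of income spent on x_2.
Plugging in: x_1* = (6·3/29.88)² = 0.3629.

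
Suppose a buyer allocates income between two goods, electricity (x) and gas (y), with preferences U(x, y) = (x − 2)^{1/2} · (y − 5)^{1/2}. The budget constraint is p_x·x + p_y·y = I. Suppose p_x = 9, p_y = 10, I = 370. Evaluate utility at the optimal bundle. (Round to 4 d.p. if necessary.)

V = 15.9168

Let x' = x−2, y' = y−5. MRS = y'/x' = p_x/p_y.
After buying the subsistence bundle (2, 5), a share 0.5 of the remaining income goes to x: x* = 2 + 0.5·(I − 2p_x − 5p_y)/p_x.
Discretionary income = 370 − 2·9 − 5·10 = 302; x* = 2 + 0.5·302/9 = 18.7778; y* = 5 + 0.5·302/10 = 20.1.
Utility at the optimum: U(18.7778, 20.1) = 15.9168.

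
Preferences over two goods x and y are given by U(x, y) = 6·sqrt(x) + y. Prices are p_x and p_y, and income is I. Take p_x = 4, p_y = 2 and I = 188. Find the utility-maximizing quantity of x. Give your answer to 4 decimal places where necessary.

x* = 2.25

Thus x* = (3·p_y/p_x)² — independent of I — with the rest of income spent on y.
Plugging in: x* = (3·2/4)² = 2.25.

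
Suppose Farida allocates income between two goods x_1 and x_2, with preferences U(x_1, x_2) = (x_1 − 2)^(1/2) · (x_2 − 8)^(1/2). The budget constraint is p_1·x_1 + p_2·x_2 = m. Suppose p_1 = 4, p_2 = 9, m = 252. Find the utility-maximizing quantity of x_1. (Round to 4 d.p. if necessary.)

x_1* = 23.5

Discretionary income = 252 − 2·4 − 8·9 = 172; x_1* = 2 + 0.5·172/4 = 23.5.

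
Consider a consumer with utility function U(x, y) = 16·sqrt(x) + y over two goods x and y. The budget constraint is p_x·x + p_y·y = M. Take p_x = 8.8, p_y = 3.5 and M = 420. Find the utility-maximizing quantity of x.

Set MRS = p_x/p_y: 8·x^(−1/2) = p_x/p_y.
Solve: √x = 8·p_y/p_x, so x*(p_x,p_y) = (8·p_y/p_x)², and y* = (M − p_x·x*)/p_y.
Plugging in: x* = (8·3.5/8.8)² = 10.124.

x* = 10.124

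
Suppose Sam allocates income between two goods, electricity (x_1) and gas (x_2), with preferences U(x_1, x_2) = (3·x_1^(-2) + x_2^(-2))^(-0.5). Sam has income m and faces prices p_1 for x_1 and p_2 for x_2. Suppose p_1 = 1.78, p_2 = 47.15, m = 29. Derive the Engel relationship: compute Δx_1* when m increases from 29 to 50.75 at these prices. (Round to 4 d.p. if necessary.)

From the CES first-order condition, 3·(x_2/x_1)^(3) = p_1/p_2.
Solve for the ratio: x_2/x_1 = [(1/3)·p_1/p_2]^(1/3).
Substitute x_2 = (x_2/x_1)·x_1 into the budget: x_1* = m/(p_1 + p_2·(x_2/x_1)).
Numerically x_2/x_1 = 0.232598, so x_1* = 29/(1.78 + 47.15·0.232598) = 2.275.
At m' = 50.75: x_1* = 3.9813. Change: 3.9813 − 2.275 = 1.7063.

Δx_1* = 1.7063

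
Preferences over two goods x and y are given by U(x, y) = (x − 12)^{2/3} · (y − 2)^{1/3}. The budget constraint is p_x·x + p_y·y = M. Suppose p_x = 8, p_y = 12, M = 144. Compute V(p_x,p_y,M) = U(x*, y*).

V = 1.3867

This is Cobb-Douglas in (x−12, y−2): tangency gives 2/3·p_y·(y−2) = 1/3·p_x·(x−12).
After buying the subsistence bundle (12, 2), a share 2/3 of the remaining income goes to x: x* = 12 + 2/3·(M − 12p_x − 2p_y)/p_x.
Discretionary income = 144 − 12·8 − 2·12 = 24; x* = 12 + 2/3·24/8 = 14; y* = 2 + 1/3·24/12 = 2.6667.
Utility at the optimum: U(14, 2.6667) = 1.3867.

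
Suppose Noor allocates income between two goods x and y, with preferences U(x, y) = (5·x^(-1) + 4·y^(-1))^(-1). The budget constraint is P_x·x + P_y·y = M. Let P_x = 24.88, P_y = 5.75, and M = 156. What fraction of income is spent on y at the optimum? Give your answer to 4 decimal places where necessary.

share on y = 0.3007

With the ratio pinned down, the budget gives x* = M/(P_x + P_y·(y/x)) and y* = (y/x)·x*.
Numerically y/x = 1.860528, so x* = 156/(24.88 + 5.75·1.860528) = 4.3847 and y* = 1.860528·4.3847 = 8.1579.
Expenditure on y: 5.75·8.1579 = 46.908; share = 0.3007.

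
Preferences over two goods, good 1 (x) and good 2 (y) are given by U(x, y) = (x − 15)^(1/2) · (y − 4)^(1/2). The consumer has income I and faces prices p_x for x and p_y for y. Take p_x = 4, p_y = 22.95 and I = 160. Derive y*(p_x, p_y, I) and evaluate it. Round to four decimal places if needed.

y* = 4.1786

After buying the subsistence bundle (15, 4), a share 0.5 of the remaining income goes to x: x* = 15 + 0.5·(I − 15p_x − 4p_y)/p_x.
Discretionary income = 160 − 15·4 − 4·22.95 = 8.2; y* = 4 + 0.5·8.2/22.95 = 4.1786.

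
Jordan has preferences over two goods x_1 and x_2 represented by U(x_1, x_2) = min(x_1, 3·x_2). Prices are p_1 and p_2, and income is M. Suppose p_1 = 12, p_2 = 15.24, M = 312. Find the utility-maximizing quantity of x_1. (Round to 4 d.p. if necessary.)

Leontief preferences: the optimum is at the kink where x_1/3 = x_2/1, i.e. x_2 = (1/3)·x_1.
Budget: p_1·x_1 + p_2·(1/3)·x_1 = M, so (3·p_1 + p_2)·x_1 = 3·M.
Demand: x_1*(p_1,p_2,M) = 3·M/(3·p_1 + p_2), x_2* = M/(3·p_1 + p_2).
Here 3·12 + 15.24 = 51.24, giving x_1* = 18.267.

x_1* = 18.267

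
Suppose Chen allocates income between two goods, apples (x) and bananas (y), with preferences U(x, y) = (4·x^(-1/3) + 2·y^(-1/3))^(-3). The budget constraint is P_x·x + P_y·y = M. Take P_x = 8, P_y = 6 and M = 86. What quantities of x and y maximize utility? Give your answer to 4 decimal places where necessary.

MRS = MU_x/MU_y = 2·(y/x)^(4/3). Set equal to P_x/P_y.
Solve for the ratio: y/x = [(1/2)·P_x/P_y]^(0.75).
With the ratio pinned down, the budget gives x* = M/(P_x + P_y·(y/x)) and y* = (y/x)·x*.
Numerically y/x = 0.737788, so x* = 86/(8 + 6·0.737788) = 6.9206 and y* = 0.737788·6.9206 = 5.1059.

x* = 6.9206, y* = 5.1059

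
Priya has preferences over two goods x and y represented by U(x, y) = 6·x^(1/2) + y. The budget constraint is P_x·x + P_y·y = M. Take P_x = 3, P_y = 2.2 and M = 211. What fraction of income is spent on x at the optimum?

share on x = 0.0688

MU_x = 3/√x, MU_y = 1. Tangency: 3/√x = P_x/P_y.
Solve: √x = 3·P_y/P_x, so x*(P_x,P_y) = (3·P_y/P_x)², and y* = (M − P_x·x*)/P_y.
Plugging in: x* = (3·2.2/3)² = 4.84, y* = 89.3091.
Expenditure on x: 3·4.84 = 14.52; share = 0.0688.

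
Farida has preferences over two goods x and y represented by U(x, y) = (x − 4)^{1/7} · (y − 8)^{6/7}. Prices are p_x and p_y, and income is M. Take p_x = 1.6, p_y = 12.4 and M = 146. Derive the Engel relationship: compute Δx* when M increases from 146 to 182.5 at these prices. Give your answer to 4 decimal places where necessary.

Let x' = x−4, y' = y−8. MRS = (1/6)·y'/x' = p_x/p_y.
Substituting into the budget: x* = 4 + 1/7·(M − 4·p_x − 8·p_y)/p_x, and y* = 8 + 6/7·(…)/p_y.
Discretionary income = 146 − 4·1.6 − 8·12.4 = 40.4; x* = 4 + 1/7·40.4/1.6 = 7.6071.
At M' = 182.5: x* = 10.8661. Change: 10.8661 − 7.6071 = 3.2589.

Δx* = 3.2589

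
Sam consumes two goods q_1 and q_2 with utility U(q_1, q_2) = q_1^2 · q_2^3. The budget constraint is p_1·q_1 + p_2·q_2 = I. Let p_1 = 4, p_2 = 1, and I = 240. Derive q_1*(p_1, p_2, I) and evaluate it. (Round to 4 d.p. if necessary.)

q_1* = 24

The MRS is (2/3)·q_2/q_1. Set MRS = p_1/p_2.
Rearranging, p_2·q_2 = (3/2)·p_1·q_1. Substituting into the budget gives p_1·q_1·(1 + (3/2)) = I.
Demand: q_1*(p_1,p_2,I) = 0.4·I/p_1 and q_2* = 0.6·I/p_2.
At p_1=4, p_2=1, I=240: q_1* = 0.4·240/4 = 24.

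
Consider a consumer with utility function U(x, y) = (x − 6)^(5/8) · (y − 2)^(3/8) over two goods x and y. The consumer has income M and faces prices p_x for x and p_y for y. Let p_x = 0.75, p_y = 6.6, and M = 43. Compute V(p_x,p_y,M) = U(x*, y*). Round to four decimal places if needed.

V = 7.7013

MRS = (5/3)·(y−2)/(x−6). Tangency with p_x/p_y gives y−2 = (3/5)·(p_x/p_y)·(x−6).
After buying the subsistence bundle (6, 2), a share 0.625 of the remaining income goes to x: x* = 6 + 0.625·(M − 6p_x − 2p_y)/p_x.
Discretionary income = 43 − 6·0.75 − 2·6.6 = 25.3; x* = 6 + 0.625·25.3/0.75 = 27.0833; y* = 2 + 0.375·25.3/6.6 = 3.4375.
Utility at the optimum: U(27.0833, 3.4375) = 7.7013.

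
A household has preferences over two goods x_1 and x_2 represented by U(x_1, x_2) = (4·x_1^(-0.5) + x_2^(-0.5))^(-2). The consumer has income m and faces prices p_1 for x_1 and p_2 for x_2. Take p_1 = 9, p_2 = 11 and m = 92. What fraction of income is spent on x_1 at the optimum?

MU_x_1 ∝ 4·x_1^(-1.5), MU_x_2 ∝ x_2^(-1.5), so MRS = 4·(x_2/x_1)^(1.5) = p_1/p_2.
Hence x_2/x_1 = ((1/4)·p_1/p_2)^(1/(1.5)), i.e. raised to the 2/3 power.
Substitute x_2 = (x_2/x_1)·x_1 into the budget: x_1* = m/(p_1 + p_2·(x_2/x_1)).
Numerically x_2/x_1 = 0.347158, so x_1* = 92/(9 + 11·0.347158) = 7.177 and x_2* = 0.347158·7.177 = 2.4915.
Expenditure on x_1: 9·7.177 = 64.593; share = 0.7021.

share on x_1 = 0.7021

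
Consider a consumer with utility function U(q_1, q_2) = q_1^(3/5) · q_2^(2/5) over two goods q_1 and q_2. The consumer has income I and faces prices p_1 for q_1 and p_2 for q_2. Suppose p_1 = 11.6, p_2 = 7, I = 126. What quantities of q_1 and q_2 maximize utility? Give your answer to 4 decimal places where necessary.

Tangency: MRS = (3/2)·q_2/q_1 = p_1/p_2.
So 0.6·p_2·q_2 = 0.4·p_1·q_1; combined with the budget, a share 0.6 of income goes to q_1.
Demand: q_1*(p_1,p_2,I) = 0.6·I/p_1 and q_2* = 0.4·I/p_2.
At p_1=11.6, p_2=7, I=126: q_1* = 0.6·126/11.6 = 6.5172, q_2* = 7.2.

q_1* = 6.5172, q_2* = 7.2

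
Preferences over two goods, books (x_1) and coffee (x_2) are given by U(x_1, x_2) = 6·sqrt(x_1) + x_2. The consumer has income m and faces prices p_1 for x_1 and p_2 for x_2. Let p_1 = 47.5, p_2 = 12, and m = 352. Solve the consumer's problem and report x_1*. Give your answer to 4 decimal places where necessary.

Utility is quasi-linear in x_2; the FOC for x_1 is 3/√x_1 = p_1/p_2.
Solve: √x_1 = 3·p_2/p_1, so x_1*(p_1,p_2) = (3·p_2/p_1)², and x_2* = (m − p_1·x_1*)/p_2.
Plugging in: x_1* = (3·12/47.5)² = 0.5744.

x_1* = 0.5744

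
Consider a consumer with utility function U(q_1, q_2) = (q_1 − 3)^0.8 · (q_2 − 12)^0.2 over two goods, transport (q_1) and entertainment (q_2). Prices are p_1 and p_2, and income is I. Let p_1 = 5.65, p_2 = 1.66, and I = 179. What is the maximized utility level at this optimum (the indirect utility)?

V = 19.4851

This is Cobb-Douglas in (q_1−3, q_2−12): tangency gives 0.8·p_2·(q_2−12) = 0.2·p_1·(q_1−3).
Substituting into the budget: q_1* = 3 + 0.8·(I − 3·p_1 − 12·p_2)/p_1, and q_2* = 12 + 0.2·(…)/p_2.
Discretionary income = 179 − 3·5.65 − 12·1.66 = 142.13; q_1* = 3 + 0.8·142.13/5.65 = 23.1246; q_2* = 12 + 0.2·142.13/1.66 = 29.1241.
Utility at the optimum: U(23.1246, 29.1241) = 19.4851.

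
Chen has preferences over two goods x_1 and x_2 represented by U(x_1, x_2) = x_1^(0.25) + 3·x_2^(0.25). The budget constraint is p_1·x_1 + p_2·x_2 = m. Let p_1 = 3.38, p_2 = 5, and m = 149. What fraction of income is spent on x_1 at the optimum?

MU_x_1 ∝ x_1^(-0.75), MU_x_2 ∝ 3·x_2^(-0.75), so MRS = (1/3)·(x_2/x_1)^(0.75) = p_1/p_2.
Hence x_2/x_1 = (3·p_1/p_2)^(1/(0.75)), i.e. raised to the 4/3 power.
Substitute x_2 = (x_2/x_1)·x_1 into the budget: x_1* = m/(p_1 + p_2·(x_2/x_1)).
Numerically x_2/x_1 = 2.566989, so x_1* = 149/(3.38 + 5·2.566989) = 9.1891 and x_2* = 2.566989·9.1891 = 23.5882.
Expenditure on x_1: 3.38·9.1891 = 31.059; share = 0.2084.

share on x_1 = 0.2084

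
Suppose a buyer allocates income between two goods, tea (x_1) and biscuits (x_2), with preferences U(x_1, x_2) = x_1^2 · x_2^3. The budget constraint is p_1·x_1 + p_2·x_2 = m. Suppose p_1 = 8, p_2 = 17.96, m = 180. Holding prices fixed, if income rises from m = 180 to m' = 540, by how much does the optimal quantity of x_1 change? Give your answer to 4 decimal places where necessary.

Δx_1* = 18

The MRS is (2/3)·x_2/x_1. Set MRS = p_1/p_2.
Rearranging, p_2·x_2 = (3/2)·p_1·x_1. Substituting into the budget gives p_1·x_1·(1 + (3/2)) = m.
Demand: x_1*(p_1,p_2,m) = 0.4·m/p_1 and x_2* = 0.6·m/p_2.
At p_1=8, p_2=17.96, m=180: x_1* = 0.4·180/8 = 9.
At m' = 540: x_1* = 27. Change: 27 − 9 = 18.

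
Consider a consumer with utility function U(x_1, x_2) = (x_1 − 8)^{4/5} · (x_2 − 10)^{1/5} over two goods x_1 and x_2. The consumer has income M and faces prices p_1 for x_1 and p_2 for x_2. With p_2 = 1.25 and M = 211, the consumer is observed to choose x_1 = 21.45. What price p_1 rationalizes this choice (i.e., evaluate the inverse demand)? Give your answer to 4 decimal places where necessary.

Let x_1' = x_1−8, x_2' = x_2−10. MRS = 4·x_2'/x_1' = p_1/p_2.
After buying the subsistence bundle (8, 10), a share 0.8 of the remaining income goes to x_1: x_1* = 8 + 0.8·(M − 8p_1 − 10p_2)/p_1.
Set x_1* = 21.45 in the demand function and solve for p_1: p_1 = 8.

p_1 = 8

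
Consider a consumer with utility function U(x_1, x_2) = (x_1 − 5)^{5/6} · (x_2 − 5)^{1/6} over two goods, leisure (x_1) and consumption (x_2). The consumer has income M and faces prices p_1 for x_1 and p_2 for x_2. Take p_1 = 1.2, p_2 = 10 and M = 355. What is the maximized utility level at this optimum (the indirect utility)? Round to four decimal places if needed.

After buying the subsistence bundle (5, 5), a share 5/6 of the remaining income goes to x_1: x_1* = 5 + 5/6·(M − 5p_1 − 5p_2)/p_1.
Discretionary income = 355 − 5·1.2 − 5·10 = 299; x_1* = 5 + 5/6·299/1.2 = 212.6389; x_2* = 5 + 1/6·299/10 = 9.9833.
Utility at the optimum: U(212.6389, 9.9833) = 111.5177.

V = 111.5177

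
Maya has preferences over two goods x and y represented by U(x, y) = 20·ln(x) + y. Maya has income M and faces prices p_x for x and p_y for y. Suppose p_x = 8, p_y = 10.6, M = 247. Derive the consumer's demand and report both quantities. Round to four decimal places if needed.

x* = 26.5, y* = 3.3019

Set MRS = p_x/p_y: (20/x)/1 = p_x/p_y.
So x*(p_x,p_y) = 20·p_y/p_x, independent of income; and y* = (M − 20·p_y)/p_y.
At the given prices: x* = 20·10.6/8 = 26.5, and y* = 3.3019.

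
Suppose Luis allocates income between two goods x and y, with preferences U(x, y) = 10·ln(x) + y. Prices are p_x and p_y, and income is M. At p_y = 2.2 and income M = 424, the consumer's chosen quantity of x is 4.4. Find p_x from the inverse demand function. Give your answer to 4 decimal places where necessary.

p_x = 5

Set MRS = p_x/p_y: (10/x)/1 = p_x/p_y.
So x*(p_x,p_y) = 10·p_y/p_x, independent of income; and y* = (M − 10·p_y)/p_y.
Set x* = 4.4 in the demand function and solve for p_x: p_x = 5.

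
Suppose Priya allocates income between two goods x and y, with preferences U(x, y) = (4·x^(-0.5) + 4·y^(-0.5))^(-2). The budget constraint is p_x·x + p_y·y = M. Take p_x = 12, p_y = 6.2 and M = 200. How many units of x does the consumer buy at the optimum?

MRS = MU_x/MU_y = (y/x)^(1.5). Set equal to p_x/p_y.
Solve for the ratio: y/x = [p_x/p_y]^(2/3).
Substitute y = (y/x)·x into the budget: x* = M/(p_x + p_y·(y/x)).
Numerically y/x = 1.553077, so x* = 200/(12 + 6.2·1.553077) = 9.2468.

x* = 9.2468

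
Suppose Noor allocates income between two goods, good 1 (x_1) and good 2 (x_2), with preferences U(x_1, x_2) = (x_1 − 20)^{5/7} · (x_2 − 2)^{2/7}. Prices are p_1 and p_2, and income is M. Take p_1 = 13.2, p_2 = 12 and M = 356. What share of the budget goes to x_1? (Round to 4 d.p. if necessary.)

share on x_1 = 0.878

MRS = (5/2)·(x_2−2)/(x_1−20). Tangency with p_1/p_2 gives x_2−2 = (2/5)·(p_1/p_2)·(x_1−20).
After buying the subsistence bundle (20, 2), a share 5/7 of the remaining income goes to x_1: x_1* = 20 + 5/7·(M − 20p_1 − 2p_2)/p_1.
Discretionary income = 356 − 20·13.2 − 2·12 = 68; x_1* = 20 + 5/7·68/13.2 = 23.6797; x_2* = 2 + 2/7·68/12 = 3.619.
Expenditure on x_1: 13.2·23.6797 = 312.5714; share = 0.878.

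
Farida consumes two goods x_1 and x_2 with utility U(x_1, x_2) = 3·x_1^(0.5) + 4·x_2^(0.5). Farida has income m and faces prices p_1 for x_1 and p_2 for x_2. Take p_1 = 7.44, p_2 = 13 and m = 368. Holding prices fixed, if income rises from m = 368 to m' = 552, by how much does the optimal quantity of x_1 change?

MRS = MU_x_1/MU_x_2 = (3/4)·(x_2/x_1)^(0.5). Set equal to p_1/p_2.
Solve for the ratio: x_2/x_1 = [(4/3)·p_1/p_2]^(2).
With the ratio pinned down, the budget gives x_1* = m/(p_1 + p_2·(x_2/x_1)) and x_2* = (x_2/x_1)·x_1*.
Numerically x_2/x_1 = 0.582286, so x_1* = 368/(7.44 + 13·0.582286) = 24.5174.
At m' = 552: x_1* = 36.7762. Change: 36.7762 − 24.5174 = 12.2587.

Δx_1* = 12.2587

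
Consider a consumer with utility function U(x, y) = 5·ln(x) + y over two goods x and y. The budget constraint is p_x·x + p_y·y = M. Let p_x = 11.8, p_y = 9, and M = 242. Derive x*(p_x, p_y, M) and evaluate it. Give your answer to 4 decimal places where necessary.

MU_x = 5/x, MU_y = 1. Tangency: 5/x = p_x/p_y.
So x*(p_x,p_y) = 5·p_y/p_x, independent of income; and y* = (M − 5·p_y)/p_y.
At the given prices: x* = 5·9/11.8 = 3.8136.

x* = 3.8136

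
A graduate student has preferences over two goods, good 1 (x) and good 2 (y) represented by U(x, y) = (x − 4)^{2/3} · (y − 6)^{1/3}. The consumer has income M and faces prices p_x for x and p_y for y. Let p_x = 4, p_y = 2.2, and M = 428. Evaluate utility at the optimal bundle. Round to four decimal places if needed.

Discretionary income = 428 − 4·4 − 6·2.2 = 398.8; x* = 4 + 2/3·398.8/4 = 70.4667; y* = 6 + 1/3·398.8/2.2 = 66.4242.
Utility at the optimum: U(70.4667, 66.4242) = 64.3882.

V = 64.3882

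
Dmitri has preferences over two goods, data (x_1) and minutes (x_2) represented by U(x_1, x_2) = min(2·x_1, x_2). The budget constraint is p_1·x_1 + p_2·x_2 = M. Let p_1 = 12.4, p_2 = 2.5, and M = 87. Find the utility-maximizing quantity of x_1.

x_1* = 5

With perfect complements, no substitution: consume in ratio x_1:x_2 = 1:2.
Budget: p_1·x_1 + p_2·2·x_1 = M, so (p_1 + 2·p_2)·x_1 = M.
Demand: x_1*(p_1,p_2,M) = M/(p_1 + 2·p_2), x_2* = 2·M/(p_1 + 2·p_2).
Here 12.4 + 2·2.5 = 17.4, giving x_1* = 5.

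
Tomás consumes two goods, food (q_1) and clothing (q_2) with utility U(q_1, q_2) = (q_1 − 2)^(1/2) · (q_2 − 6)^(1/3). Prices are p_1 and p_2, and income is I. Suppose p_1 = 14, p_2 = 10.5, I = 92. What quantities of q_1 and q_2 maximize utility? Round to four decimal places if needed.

q_1* = 2.0429, q_2* = 6.0381

Let q_1' = q_1−2, q_2' = q_2−6. MRS = (3/2)·q_2'/q_1' = p_1/p_2.
Substituting into the budget: q_1* = 2 + 0.6·(I − 2·p_1 − 6·p_2)/p_1, and q_2* = 6 + 0.4·(…)/p_2.
Discretionary income = 92 − 2·14 − 6·10.5 = 1; q_1* = 2 + 0.6·1/14 = 2.0429; q_2* = 6 + 0.4·1/10.5 = 6.0381.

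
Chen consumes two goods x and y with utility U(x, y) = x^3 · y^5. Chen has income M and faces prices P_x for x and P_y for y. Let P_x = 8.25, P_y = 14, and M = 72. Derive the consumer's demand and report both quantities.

x* = 3.2727, y* = 3.2143

Tangency: MRS = (3/5)·y/x = P_x/P_y.
Rearranging, P_y·y = (5/3)·P_x·x. Substituting into the budget gives P_x·x·(1 + (5/3)) = M.
Demand: x*(P_x,P_y,M) = 0.375·M/P_x and y* = 0.625·M/P_y.
At P_x=8.25, P_y=14, M=72: x* = 0.375·72/8.25 = 3.2727, y* = 3.2143.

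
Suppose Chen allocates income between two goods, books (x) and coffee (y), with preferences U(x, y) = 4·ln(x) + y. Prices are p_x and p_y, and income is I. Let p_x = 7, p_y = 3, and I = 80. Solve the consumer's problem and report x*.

x* = 1.7143

Set MRS = p_x/p_y: (4/x)/1 = p_x/p_y.
So x*(p_x,p_y) = 4·p_y/p_x, independent of income; and y* = (I − 4·p_y)/p_y.
At the given prices: x* = 4·3/7 = 1.7143.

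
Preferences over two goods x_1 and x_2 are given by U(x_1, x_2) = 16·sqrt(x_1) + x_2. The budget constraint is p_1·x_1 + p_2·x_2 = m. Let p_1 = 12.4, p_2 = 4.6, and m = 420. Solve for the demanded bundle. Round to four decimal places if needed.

x_1* = 8.8075, x_2* = 67.5624

Utility is quasi-linear in x_2; the FOC for x_1 is 8/√x_1 = p_1/p_2.
Thus x_1* = (8·p_2/p_1)² — independent of m — with the rest of income spent on x_2.
Plugging in: x_1* = (8·4.6/12.4)² = 8.8075, x_2* = 67.5624.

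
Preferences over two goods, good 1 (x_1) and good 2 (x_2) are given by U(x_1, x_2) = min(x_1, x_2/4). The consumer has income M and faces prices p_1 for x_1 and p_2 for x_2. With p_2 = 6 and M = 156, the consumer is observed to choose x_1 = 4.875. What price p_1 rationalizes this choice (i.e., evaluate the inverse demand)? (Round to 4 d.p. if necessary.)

p_1 = 8

Leontief preferences: the optimum is at the kink where x_1/1 = x_2/4, i.e. x_2 = 4·x_1.
Budget: p_1·x_1 + p_2·4·x_1 = M, so (p_1 + 4·p_2)·x_1 = M.
Demand: x_1*(p_1,p_2,M) = M/(p_1 + 4·p_2), x_2* = 4·M/(p_1 + 4·p_2).
Set x_1* = 4.875 in the demand function and solve for p_1: p_1 = 8.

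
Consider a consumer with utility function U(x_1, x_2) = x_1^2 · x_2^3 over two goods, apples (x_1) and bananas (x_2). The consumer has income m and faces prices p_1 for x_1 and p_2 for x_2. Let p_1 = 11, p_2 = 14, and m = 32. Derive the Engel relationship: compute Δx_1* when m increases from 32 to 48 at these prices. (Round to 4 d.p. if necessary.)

At p_1=11, p_2=14, m=32: x_1* = 0.4·32/11 = 1.1636.
At m' = 48: x_1* = 1.7455. Change: 1.7455 − 1.1636 = 0.5818.

Δx_1* = 0.5818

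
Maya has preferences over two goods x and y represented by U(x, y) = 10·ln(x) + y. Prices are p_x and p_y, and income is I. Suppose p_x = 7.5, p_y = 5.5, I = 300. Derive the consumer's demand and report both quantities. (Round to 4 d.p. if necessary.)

MU_x = 10/x, MU_y = 1. Tangency: 10/x = p_x/p_y.
So x*(p_x,p_y) = 10·p_y/p_x, independent of income; and y* = (I − 10·p_y)/p_y.
At the given prices: x* = 10·5.5/7.5 = 7.3333, and y* = 44.5455.

x* = 7.3333, y* = 44.5455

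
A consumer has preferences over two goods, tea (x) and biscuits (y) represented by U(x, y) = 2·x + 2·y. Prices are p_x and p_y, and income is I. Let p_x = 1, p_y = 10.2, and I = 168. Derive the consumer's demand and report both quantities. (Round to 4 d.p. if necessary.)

x* = 168, y* = 0

Perfect substitutes: compare marginal utility per dollar. 2/p_x vs 2/p_y → 2 vs 0.1961.
x gives more utility per dollar, so spend all income on x: x* = I/p_x, y* = 0.
Numerically: x* = 168, y* = 0.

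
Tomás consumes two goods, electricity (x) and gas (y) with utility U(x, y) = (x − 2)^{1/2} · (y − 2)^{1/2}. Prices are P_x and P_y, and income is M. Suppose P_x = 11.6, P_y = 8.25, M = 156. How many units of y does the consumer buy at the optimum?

y* = 9.0485

Substituting into the budget: x* = 2 + 0.5·(M − 2·P_x − 2·P_y)/P_x, and y* = 2 + 0.5·(…)/P_y.
Discretionary income = 156 − 2·11.6 − 2·8.25 = 116.3; y* = 2 + 0.5·116.3/8.25 = 9.0485.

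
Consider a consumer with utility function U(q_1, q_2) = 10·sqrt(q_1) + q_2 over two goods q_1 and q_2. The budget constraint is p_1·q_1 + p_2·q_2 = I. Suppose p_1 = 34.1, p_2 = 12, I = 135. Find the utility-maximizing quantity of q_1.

q_1* = 3.0959

Utility is quasi-linear in q_2; the FOC for q_1 is 5/√q_1 = p_1/p_2.
Solve: √q_1 = 5·p_2/p_1, so q_1*(p_1,p_2) = (5·p_2/p_1)², and q_2* = (I − p_1·q_1*)/p_2.
Plugging in: q_1* = (5·12/34.1)² = 3.0959.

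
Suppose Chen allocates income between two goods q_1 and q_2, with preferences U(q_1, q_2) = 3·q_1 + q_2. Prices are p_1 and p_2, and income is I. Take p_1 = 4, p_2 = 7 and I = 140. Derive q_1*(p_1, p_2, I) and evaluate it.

q_1* = 35

Linear utility — the consumer picks whichever good has higher MU/price: 3/4 = 0.75 vs 1/7 = 0.1429.
q_1 gives more utility per dollar, so spend all income on q_1: q_1* = I/p_1, q_2* = 0.
Numerically: q_1* = 35, q_2* = 0.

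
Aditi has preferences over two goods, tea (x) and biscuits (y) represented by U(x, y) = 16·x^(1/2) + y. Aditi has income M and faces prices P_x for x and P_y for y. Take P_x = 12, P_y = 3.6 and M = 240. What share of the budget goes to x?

share on x = 0.288

Thus x* = (8·P_y/P_x)² — independent of M — with the rest of income spent on y.
Plugging in: x* = (8·3.6/12)² = 5.76, y* = 47.4667.
Expenditure on x: 12·5.76 = 69.12; share = 0.288.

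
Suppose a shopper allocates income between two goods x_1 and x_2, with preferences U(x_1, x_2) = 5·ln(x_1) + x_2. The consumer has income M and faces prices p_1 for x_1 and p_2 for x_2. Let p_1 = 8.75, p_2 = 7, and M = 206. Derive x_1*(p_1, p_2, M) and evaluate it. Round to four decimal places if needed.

x_1* = 4

Set MRS = p_1/p_2: (5/x_1)/1 = p_1/p_2.
So x_1*(p_1,p_2) = 5·p_2/p_1, independent of income; and x_2* = (M − 5·p_2)/p_2.
At the given prices: x_1* = 5·7/8.75 = 4.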